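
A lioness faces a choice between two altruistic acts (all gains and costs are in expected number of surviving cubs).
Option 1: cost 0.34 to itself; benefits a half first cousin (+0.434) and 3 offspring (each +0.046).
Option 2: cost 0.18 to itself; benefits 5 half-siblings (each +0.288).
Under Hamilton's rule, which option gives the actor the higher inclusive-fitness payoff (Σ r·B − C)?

Option 2

Option 1: r to a half first cousin = 0.0625.
Option 1: r to an offspring = 0.5.
Option 1: Σ r·B − C = (1·0.0625·0.434 + 3·0.5·0.046) − 0.34 = -0.243875.
Option 2: r to a half-sibling = 0.25.
Option 2: Σ r·B − C = (5·0.25·0.288) − 0.18 = 0.18.
Option 2 has the higher net inclusive-fitness payoff.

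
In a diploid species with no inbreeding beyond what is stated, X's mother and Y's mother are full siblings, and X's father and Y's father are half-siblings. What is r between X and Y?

Relatedness sums over independent paths through distinct common ancestors.
X and Y are related in two ways: first cousins through their mothers (r = 1/8) and half first cousins through their fathers (r = 1/16).
r = 1/8 + 1/16 = 3/16 = 0.1875.

0.1875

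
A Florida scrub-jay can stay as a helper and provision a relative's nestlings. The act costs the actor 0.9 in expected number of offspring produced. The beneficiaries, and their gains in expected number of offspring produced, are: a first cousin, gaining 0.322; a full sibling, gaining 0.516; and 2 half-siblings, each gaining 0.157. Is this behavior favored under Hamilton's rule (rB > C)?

No

Hamilton's rule: the trait is favored when the sum of r·B over every recipient exceeds the actor's cost C.
r to a first cousin = 1/8 (first cousins share one grandparent pair — two paths of length 4: r = 2·(1/2)^4 = 1/8).
r to a full sibling = 0.5 (full sibs share both parents — two paths of length 2: r = 2·(1/2)^2 = 1/2).
r to a half-sibling = 0.25 (half-sibs share one parent — one path of length 2: r = (1/2)^2 = 1/4).
Summing one r·B term per recipient: 1·0.125·0.322 + 1·0.5·0.516 + 2·0.25·0.157 = 0.37675.
0.37675 < 0.9: the indirect benefit is less than the cost.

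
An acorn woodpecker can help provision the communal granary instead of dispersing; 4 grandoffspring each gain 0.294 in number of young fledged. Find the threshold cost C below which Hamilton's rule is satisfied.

0.294

r to a grandoffspring = 0.25 (two parent–offspring links: r = (1/2)^2 = 1/4).
Hamilton's rule: n·r·B > C, so the trait is favored while C < n·r·B = 4·0.25·0.294 = 0.294.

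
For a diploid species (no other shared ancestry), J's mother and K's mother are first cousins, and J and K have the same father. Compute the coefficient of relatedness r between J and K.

Independent pedigree routes through distinct common ancestors add.
J and K are related in two ways: second cousins through their mothers (r = 1/32) and half-sibs through their shared father (r = 1/4).
r = 1/32 + 1/4 = 0.28125.

0.28125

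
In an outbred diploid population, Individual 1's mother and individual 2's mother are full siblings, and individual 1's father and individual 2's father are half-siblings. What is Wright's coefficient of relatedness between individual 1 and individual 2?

0.1875

Independent pedigree routes through distinct common ancestors add.
Individual 1 and individual 2 are related in two ways: first cousins through their mothers (r = 1/8) and half first cousins through their fathers (r = 1/16).
r = 1/8 + 1/16 = 0.1875.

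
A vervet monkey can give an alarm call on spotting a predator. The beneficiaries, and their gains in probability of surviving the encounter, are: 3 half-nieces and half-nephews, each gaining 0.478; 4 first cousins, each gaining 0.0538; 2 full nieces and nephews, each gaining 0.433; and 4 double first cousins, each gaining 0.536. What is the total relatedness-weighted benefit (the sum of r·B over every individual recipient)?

r to a half-niece or half-nephew = 1/8 (half-aunt/uncle↔niece/nephew: one path of length 3: r = (1/2)^3 = 1/8).
r to a first cousin = 0.125 (first cousins share one grandparent pair — two paths of length 4: r = 2·(1/2)^4 = 1/8).
r to a full niece or nephew = 1/4 (full aunt/uncle↔niece/nephew: two paths of length 3 through the shared grandparent pair: r = 2·(1/2)^3 = 1/4).
r to a double first cousin = 1/4 (double first cousins share both grandparent pairs — four paths of length 4: r = 4·(1/2)^4 = 1/4).
Summing one r·B term per recipient: 3·0.125·0.478 + 4·0.125·0.0538 + 2·0.25·0.433 + 4·0.25·0.536 = 0.95865.

0.95865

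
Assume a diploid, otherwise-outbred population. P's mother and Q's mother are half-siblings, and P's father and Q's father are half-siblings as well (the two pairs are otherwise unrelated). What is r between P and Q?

Independent pedigree routes through distinct common ancestors add.
P and Q are related in two ways: half first cousins through their mothers (r = 1/16) and half first cousins through their fathers (r = 1/16).
r = 1/16 + 1/16 = 1/8 = 0.125.

0.125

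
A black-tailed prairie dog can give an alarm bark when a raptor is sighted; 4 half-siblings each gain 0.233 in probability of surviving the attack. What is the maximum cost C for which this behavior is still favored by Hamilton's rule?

r to a half-sibling = 1/4 (half-sibs share one parent — one path of length 2: r = (1/2)^2 = 1/4).
Hamilton's rule: n·r·B > C, so the trait is favored while C < n·r·B = 4·0.25·0.233 = 0.233.

0.233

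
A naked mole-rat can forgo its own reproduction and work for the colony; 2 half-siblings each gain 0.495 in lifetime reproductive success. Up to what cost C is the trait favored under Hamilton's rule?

0.2475

r to a half-sibling = 1/4 (half-sibs share one parent — one path of length 2: r = (1/2)^2 = 1/4).
Hamilton's rule: n·r·B > C, so the trait is favored while C < n·r·B = 2·0.25·0.495 = 0.2475.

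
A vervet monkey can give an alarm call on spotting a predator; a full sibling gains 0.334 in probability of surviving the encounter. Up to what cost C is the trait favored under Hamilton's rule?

r to a full sibling = 0.5 (full sibs share both parents — two paths of length 2: r = 2·(1/2)^2 = 1/2).
Hamilton's rule: n·r·B > C, so the trait is favored while C < n·r·B = 1·0.5·0.334 = 0.167.

0.167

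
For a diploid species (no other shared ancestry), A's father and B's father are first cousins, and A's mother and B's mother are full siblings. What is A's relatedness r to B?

Relatedness sums over independent paths through distinct common ancestors.
A and B are related in two ways: second cousins through their fathers (r = 1/32) and first cousins through their mothers (r = 1/8).
r = 1/32 + 1/8 = 5/32 = 0.15625.

0.15625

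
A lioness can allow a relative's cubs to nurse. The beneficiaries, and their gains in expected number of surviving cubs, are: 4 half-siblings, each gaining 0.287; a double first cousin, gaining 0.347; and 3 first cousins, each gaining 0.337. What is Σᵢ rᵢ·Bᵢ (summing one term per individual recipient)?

0.500125

r to a half-sibling = 1/4 (half-sibs share one parent — one path of length 2: r = (1/2)^2 = 1/4).
r to a double first cousin = 1/4 (double first cousins share both grandparent pairs — four paths of length 4: r = 4·(1/2)^4 = 1/4).
r to a first cousin = 1/8 (first cousins share one grandparent pair — two paths of length 4: r = 2·(1/2)^4 = 1/8).
Summing one r·B term per recipient: 4·0.25·0.287 + 1·0.25·0.347 + 3·0.125·0.337 = 0.500125.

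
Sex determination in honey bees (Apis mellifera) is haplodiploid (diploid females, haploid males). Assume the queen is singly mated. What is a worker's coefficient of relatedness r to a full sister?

Haplodiploid full sisters inherit their father's entire haploid genome identically (contributing 1/2) and on average half of their mother's contribution (1/2 · 1/2 = 1/4); r = 1/2 + 1/4 = 3/4.

0.75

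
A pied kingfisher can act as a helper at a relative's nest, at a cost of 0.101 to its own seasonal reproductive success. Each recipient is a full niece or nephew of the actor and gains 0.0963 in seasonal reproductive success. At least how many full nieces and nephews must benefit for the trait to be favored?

5

r to a full niece or nephew = 0.25 (full aunt/uncle↔niece/nephew: two paths of length 3 through the shared grandparent pair: r = 2·(1/2)^3 = 1/4).
Hamilton's rule: n·r·B > C  ⇒  n > C/(r·B) = 0.101/(0.25·0.0963) = 4.195.
The smallest integer exceeding 4.195 is 5.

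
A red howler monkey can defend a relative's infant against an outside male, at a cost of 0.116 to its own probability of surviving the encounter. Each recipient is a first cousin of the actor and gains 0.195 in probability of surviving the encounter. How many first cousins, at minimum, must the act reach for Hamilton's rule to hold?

r to a first cousin = 1/8 (first cousins share one grandparent pair — two paths of length 4: r = 2·(1/2)^4 = 1/8).
Hamilton's rule: n·r·B > C  ⇒  n > C/(r·B) = 0.116/(0.125·0.195) = 4.759.
The smallest integer exceeding 4.759 is 5.

5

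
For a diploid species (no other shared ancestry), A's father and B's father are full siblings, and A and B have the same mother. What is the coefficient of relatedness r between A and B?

0.375

With two independent routes of shared ancestry, r is the sum of the two contributions.
A and B are related in two ways: first cousins through their fathers (r = 1/8) and half-sibs through their shared mother (r = 1/4).
r = 1/8 + 1/4 = 0.375.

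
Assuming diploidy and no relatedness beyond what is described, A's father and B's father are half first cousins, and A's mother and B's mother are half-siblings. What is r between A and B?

With two independent routes of shared ancestry, r is the sum of the two contributions.
A and B are related in two ways: half second cousins through their fathers (r = 1/64) and half first cousins through their mothers (r = 1/16).
r = 1/64 + 1/16 = 0.078125.

0.078125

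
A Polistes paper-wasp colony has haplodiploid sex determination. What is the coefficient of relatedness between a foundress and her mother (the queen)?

0.5

One meiotic link between diploid queen and diploid daughter: r = 1/2.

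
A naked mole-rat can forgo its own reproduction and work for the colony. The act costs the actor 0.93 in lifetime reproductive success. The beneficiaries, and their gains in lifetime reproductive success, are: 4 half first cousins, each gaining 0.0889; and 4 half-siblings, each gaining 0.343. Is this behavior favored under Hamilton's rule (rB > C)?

Hamilton's rule: the trait is favored when the sum of r·B over every recipient exceeds the actor's cost C.
r to a half first cousin = 1/16 (half first cousins share one grandparent — one path of length 4: r = (1/2)^4 = 1/16).
r to a half-sibling = 1/4 (half-sibs share one parent — one path of length 2: r = (1/2)^2 = 1/4).
Summing one r·B term per recipient: 4·0.0625·0.0889 + 4·0.25·0.343 = 0.365225.
0.365225 < 0.93: the indirect benefit is less than the cost.

No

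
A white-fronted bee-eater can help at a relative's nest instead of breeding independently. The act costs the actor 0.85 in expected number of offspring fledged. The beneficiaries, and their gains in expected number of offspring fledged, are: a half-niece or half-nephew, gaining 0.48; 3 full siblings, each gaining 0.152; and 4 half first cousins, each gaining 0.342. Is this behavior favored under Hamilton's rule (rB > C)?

No

Hamilton's rule: the trait is favored when the sum of r·B over every recipient exceeds the actor's cost C.
r to a half-niece or half-nephew = 1/8 (half-aunt/uncle↔niece/nephew: one path of length 3: r = (1/2)^3 = 1/8).
r to a full sibling = 1/2 (full sibs share both parents — two paths of length 2: r = 2·(1/2)^2 = 1/2).
r to a half first cousin = 0.0625 (half first cousins share one grandparent — one path of length 4: r = (1/2)^4 = 1/16).
Summing one r·B term per recipient: 1·0.125·0.48 + 3·0.5·0.152 + 4·0.0625·0.342 = 0.3735.
0.3735 < 0.85: the indirect benefit is less than the cost.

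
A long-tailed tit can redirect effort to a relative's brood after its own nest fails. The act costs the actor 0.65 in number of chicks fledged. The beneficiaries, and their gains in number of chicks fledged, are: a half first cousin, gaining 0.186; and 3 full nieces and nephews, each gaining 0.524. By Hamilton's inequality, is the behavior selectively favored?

No

Hamilton's rule: the trait is favored when the sum of r·B over every recipient exceeds the actor's cost C.
r to a half first cousin = 1/16 (half first cousins share one grandparent — one path of length 4: r = (1/2)^4 = 1/16).
r to a full niece or nephew = 1/4 (full aunt/uncle↔niece/nephew: two paths of length 3 through the shared grandparent pair: r = 2·(1/2)^3 = 1/4).
Summing one r·B term per recipient: 1·0.0625·0.186 + 3·0.25·0.524 = 0.404625.
0.404625 < 0.65: the indirect benefit is less than the cost.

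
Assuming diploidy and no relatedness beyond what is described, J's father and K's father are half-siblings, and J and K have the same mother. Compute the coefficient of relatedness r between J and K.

Independent pedigree routes through distinct common ancestors add.
J and K are related in two ways: half first cousins through their fathers (r = 1/16) and half-sibs through their shared mother (r = 1/4).
r = 1/16 + 1/4 = 5/16 = 0.3125.

0.3125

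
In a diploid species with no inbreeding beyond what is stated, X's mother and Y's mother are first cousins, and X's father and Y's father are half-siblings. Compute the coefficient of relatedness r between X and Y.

0.09375

Independent pedigree routes through distinct common ancestors add.
X and Y are related in two ways: second cousins through their mothers (r = 1/32) and half first cousins through their fathers (r = 1/16).
r = 1/32 + 1/16 = 0.09375.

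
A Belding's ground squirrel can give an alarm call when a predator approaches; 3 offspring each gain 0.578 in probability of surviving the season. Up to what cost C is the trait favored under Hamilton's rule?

0.867

r to an offspring = 0.5 (one parent–offspring link: r = (1/2)^1 = 1/2).
Hamilton's rule: n·r·B > C, so the trait is favored while C < n·r·B = 3·0.5·0.578 = 0.867.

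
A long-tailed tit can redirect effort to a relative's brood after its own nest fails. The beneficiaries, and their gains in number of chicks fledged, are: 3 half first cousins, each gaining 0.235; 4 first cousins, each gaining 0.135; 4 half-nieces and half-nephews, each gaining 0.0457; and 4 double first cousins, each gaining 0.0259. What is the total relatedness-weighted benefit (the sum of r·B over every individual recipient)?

0.1603125

r to a half first cousin = 1/16 (half first cousins share one grandparent — one path of length 4: r = (1/2)^4 = 1/16).
r to a first cousin = 1/8 (first cousins share one grandparent pair — two paths of length 4: r = 2·(1/2)^4 = 1/8).
r to a half-niece or half-nephew = 1/8 (half-aunt/uncle↔niece/nephew: one path of length 3: r = (1/2)^3 = 1/8).
r to a double first cousin = 1/4 (double first cousins share both grandparent pairs — four paths of length 4: r = 4·(1/2)^4 = 1/4).
Summing one r·B term per recipient: 3·0.0625·0.235 + 4·0.125·0.135 + 4·0.125·0.0457 + 4·0.25·0.0259 = 0.1603125.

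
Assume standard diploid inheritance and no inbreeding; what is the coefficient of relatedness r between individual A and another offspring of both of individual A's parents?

0.5

Each parent–offspring link contributes a factor of 1/2, and independent paths through distinct common ancestors add.
Full sibs share both parents — two paths of length 2: r = 2·(1/2)^2 = 1/2.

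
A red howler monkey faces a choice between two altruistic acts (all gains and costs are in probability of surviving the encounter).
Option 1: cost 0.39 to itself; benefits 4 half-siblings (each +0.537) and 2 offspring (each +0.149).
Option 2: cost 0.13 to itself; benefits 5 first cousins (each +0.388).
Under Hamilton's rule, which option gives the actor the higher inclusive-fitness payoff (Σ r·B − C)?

Option 1

Option 1: r to a half-sibling = 0.25.
Option 1: r to an offspring = 0.5.
Option 1: Σ r·B − C = (4·0.25·0.537 + 2·0.5·0.149) − 0.39 = 0.296.
Option 2: r to a first cousin = 0.125.
Option 2: Σ r·B − C = (5·0.125·0.388) − 0.13 = 0.1125.
Option 1 has the higher net inclusive-fitness payoff.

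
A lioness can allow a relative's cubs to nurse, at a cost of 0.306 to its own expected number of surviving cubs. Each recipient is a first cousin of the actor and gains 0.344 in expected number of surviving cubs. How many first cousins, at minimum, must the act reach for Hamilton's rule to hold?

8

r to a first cousin = 0.125 (first cousins share one grandparent pair — two paths of length 4: r = 2·(1/2)^4 = 1/8).
Hamilton's rule: n·r·B > C  ⇒  n > C/(r·B) = 0.306/(0.125·0.344) = 7.116.
The smallest integer exceeding 7.116 is 8.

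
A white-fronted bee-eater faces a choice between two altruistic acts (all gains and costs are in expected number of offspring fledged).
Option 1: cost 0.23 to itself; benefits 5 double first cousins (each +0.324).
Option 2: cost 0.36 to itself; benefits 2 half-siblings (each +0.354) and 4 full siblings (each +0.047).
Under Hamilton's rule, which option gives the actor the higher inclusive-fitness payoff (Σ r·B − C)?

Option 1: r to a double first cousin = 0.25.
Option 1: Σ r·B − C = (5·0.25·0.324) − 0.23 = 0.175.
Option 2: r to a half-sibling = 0.25.
Option 2: r to a full sibling = 0.5.
Option 2: Σ r·B − C = (2·0.25·0.354 + 4·0.5·0.047) − 0.36 = -0.089.
Option 1 has the higher net inclusive-fitness payoff.

Option 1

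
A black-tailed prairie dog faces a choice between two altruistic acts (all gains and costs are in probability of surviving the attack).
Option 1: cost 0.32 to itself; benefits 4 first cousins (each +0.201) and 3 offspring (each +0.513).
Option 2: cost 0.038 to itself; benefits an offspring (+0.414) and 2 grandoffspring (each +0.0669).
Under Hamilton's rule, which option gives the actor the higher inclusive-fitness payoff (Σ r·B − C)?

Option 1: r to a first cousin = 0.125.
Option 1: r to an offspring = 0.5.
Option 1: Σ r·B − C = (4·0.125·0.201 + 3·0.5·0.513) − 0.32 = 0.55.
Option 2: r to an offspring = 0.5.
Option 2: r to a grandoffspring = 0.25.
Option 2: Σ r·B − C = (1·0.5·0.414 + 2·0.25·0.0669) − 0.038 = 0.20245.
Option 1 has the higher net inclusive-fitness payoff.

Option 1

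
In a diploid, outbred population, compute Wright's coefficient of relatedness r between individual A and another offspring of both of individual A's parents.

Each parent–offspring link contributes a factor of 1/2, and independent paths through distinct common ancestors add.
Full sibs share both parents — two paths of length 2: r = 2·(1/2)^2 = 1/2.

0.5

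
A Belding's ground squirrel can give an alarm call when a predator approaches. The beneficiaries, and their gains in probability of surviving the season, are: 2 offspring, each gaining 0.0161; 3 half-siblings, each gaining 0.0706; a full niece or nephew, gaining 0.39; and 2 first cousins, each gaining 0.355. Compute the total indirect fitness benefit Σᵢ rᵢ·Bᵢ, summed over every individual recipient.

r to an offspring = 1/2 (one parent–offspring link: r = (1/2)^1 = 1/2).
r to a half-sibling = 0.25 (half-sibs share one parent — one path of length 2: r = (1/2)^2 = 1/4).
r to a full niece or nephew = 1/4 (full aunt/uncle↔niece/nephew: two paths of length 3 through the shared grandparent pair: r = 2·(1/2)^3 = 1/4).
r to a first cousin = 0.125 (first cousins share one grandparent pair — two paths of length 4: r = 2·(1/2)^4 = 1/8).
Summing one r·B term per recipient: 2·0.5·0.0161 + 3·0.25·0.0706 + 1·0.25·0.39 + 2·0.125·0.355 = 0.2553.

0.2553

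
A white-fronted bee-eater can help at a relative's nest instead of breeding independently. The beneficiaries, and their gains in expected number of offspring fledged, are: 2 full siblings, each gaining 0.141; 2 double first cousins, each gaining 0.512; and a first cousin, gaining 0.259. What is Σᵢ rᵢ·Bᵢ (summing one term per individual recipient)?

0.429375

r to a full sibling = 1/2 (full sibs share both parents — two paths of length 2: r = 2·(1/2)^2 = 1/2).
r to a double first cousin = 0.25 (double first cousins share both grandparent pairs — four paths of length 4: r = 4·(1/2)^4 = 1/4).
r to a first cousin = 1/8 (first cousins share one grandparent pair — two paths of length 4: r = 2·(1/2)^4 = 1/8).
Summing one r·B term per recipient: 2·0.5·0.141 + 2·0.25·0.512 + 1·0.125·0.259 = 0.429375.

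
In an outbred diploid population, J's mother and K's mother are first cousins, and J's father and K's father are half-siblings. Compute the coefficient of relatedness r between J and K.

0.09375

Independent pedigree routes through distinct common ancestors add.
J and K are related in two ways: second cousins through their mothers (r = 1/32) and half first cousins through their fathers (r = 1/16).
r = 1/32 + 1/16 = 3/32 = 0.09375.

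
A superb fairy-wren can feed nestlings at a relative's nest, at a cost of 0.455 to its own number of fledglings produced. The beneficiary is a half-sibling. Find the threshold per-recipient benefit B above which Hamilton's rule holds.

r to a half-sibling = 1/4 (half-sibs share one parent — one path of length 2: r = (1/2)^2 = 1/4).
Hamilton's rule with n recipients of equal r: n·r·B > C, so B > C/(n·r) = 0.455/(1·0.25) = 1.82.

1.82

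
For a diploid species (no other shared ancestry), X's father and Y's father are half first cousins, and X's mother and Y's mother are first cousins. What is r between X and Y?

Wright's path rule: contributions from independent ancestry routes add.
X and Y are related in two ways: half second cousins through their fathers (r = 1/64) and second cousins through their mothers (r = 1/32).
r = 1/64 + 1/32 = 3/64 = 0.046875.

0.046875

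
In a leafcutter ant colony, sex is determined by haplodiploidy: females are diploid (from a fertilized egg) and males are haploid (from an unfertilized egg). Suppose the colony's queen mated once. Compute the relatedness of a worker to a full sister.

0.75

Haplodiploid full sisters inherit their father's entire haploid genome identically (contributing 1/2) and on average half of their mother's contribution (1/2 · 1/2 = 1/4); r = 1/2 + 1/4 = 3/4.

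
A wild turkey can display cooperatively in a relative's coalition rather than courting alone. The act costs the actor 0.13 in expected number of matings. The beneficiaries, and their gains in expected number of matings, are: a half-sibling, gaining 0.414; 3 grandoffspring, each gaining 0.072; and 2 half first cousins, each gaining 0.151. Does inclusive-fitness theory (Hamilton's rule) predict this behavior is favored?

Yes

Hamilton's rule: the trait is favored when the sum of r·B over every recipient exceeds the actor's cost C.
r to a half-sibling = 0.25 (half-sibs share one parent — one path of length 2: r = (1/2)^2 = 1/4).
r to a grandoffspring = 1/4 (two parent–offspring links: r = (1/2)^2 = 1/4).
r to a half first cousin = 0.0625 (half first cousins share one grandparent — one path of length 4: r = (1/2)^4 = 1/16).
Summing one r·B term per recipient: 1·0.25·0.414 + 3·0.25·0.072 + 2·0.0625·0.151 = 0.176375.
0.176375 > 0.13: the indirect benefit exceeds the cost.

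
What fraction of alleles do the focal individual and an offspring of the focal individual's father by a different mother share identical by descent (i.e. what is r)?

0.25

Each parent–offspring link contributes a factor of 1/2, and independent paths through distinct common ancestors add.
Half-sibs share one parent — one path of length 2: r = (1/2)^2 = 1/4.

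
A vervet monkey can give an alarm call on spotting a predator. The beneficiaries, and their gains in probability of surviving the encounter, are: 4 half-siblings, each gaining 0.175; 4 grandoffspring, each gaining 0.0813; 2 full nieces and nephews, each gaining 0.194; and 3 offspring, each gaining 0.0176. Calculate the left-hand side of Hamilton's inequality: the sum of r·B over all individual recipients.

r to a half-sibling = 0.25 (half-sibs share one parent — one path of length 2: r = (1/2)^2 = 1/4).
r to a grandoffspring = 1/4 (two parent–offspring links: r = (1/2)^2 = 1/4).
r to a full niece or nephew = 0.25 (full aunt/uncle↔niece/nephew: two paths of length 3 through the shared grandparent pair: r = 2·(1/2)^3 = 1/4).
r to an offspring = 1/2 (one parent–offspring link: r = (1/2)^1 = 1/2).
Summing one r·B term per recipient: 4·0.25·0.175 + 4·0.25·0.0813 + 2·0.25·0.194 + 3·0.5·0.0176 = 0.3797.

0.3797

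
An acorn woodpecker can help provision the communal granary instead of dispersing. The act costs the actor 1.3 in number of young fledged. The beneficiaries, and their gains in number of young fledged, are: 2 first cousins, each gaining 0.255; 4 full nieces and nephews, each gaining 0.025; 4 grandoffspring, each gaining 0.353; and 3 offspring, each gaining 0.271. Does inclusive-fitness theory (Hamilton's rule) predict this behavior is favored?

Hamilton's rule: the trait is favored when the sum of r·B over every recipient exceeds the actor's cost C.
r to a first cousin = 0.125 (first cousins share one grandparent pair — two paths of length 4: r = 2·(1/2)^4 = 1/8).
r to a full niece or nephew = 1/4 (full aunt/uncle↔niece/nephew: two paths of length 3 through the shared grandparent pair: r = 2·(1/2)^3 = 1/4).
r to a grandoffspring = 0.25 (two parent–offspring links: r = (1/2)^2 = 1/4).
r to an offspring = 0.5 (one parent–offspring link: r = (1/2)^1 = 1/2).
Summing one r·B term per recipient: 2·0.125·0.255 + 4·0.25·0.025 + 4·0.25·0.353 + 3·0.5·0.271 = 0.84825.
0.84825 < 1.3: the indirect benefit is less than the cost.

No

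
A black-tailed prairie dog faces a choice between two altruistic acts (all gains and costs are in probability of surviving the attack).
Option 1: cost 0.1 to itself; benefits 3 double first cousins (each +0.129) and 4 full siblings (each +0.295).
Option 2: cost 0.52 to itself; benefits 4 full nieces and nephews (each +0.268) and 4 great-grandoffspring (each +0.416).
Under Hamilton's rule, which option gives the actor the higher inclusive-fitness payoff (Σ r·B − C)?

Option 1

Option 1: r to a double first cousin = 0.25.
Option 1: r to a full sibling = 0.5.
Option 1: Σ r·B − C = (3·0.25·0.129 + 4·0.5·0.295) − 0.1 = 0.58675.
Option 2: r to a full niece or nephew = 0.25.
Option 2: r to a great-grandoffspring = 0.125.
Option 2: Σ r·B − C = (4·0.25·0.268 + 4·0.125·0.416) − 0.52 = -0.044.
Option 1 has the higher net inclusive-fitness payoff.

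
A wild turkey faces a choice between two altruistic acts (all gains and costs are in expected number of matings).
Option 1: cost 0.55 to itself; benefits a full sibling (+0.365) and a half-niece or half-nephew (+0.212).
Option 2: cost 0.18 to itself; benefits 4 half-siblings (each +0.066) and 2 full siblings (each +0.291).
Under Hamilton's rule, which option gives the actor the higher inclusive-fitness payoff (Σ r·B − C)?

Option 1: r to a full sibling = 0.5.
Option 1: r to a half-niece or half-nephew = 0.125.
Option 1: Σ r·B − C = (1·0.5·0.365 + 1·0.125·0.212) − 0.55 = -0.341.
Option 2: r to a half-sibling = 0.25.
Option 2: r to a full sibling = 0.5.
Option 2: Σ r·B − C = (4·0.25·0.066 + 2·0.5·0.291) − 0.18 = 0.177.
Option 2 has the higher net inclusive-fitness payoff.

Option 2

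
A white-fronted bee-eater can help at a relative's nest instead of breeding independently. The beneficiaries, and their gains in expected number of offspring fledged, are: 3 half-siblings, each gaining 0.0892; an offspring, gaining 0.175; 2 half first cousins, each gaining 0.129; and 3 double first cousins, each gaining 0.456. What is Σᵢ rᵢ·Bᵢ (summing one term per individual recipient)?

0.512525

r to a half-sibling = 1/4 (half-sibs share one parent — one path of length 2: r = (1/2)^2 = 1/4).
r to an offspring = 0.5 (one parent–offspring link: r = (1/2)^1 = 1/2).
r to a half first cousin = 0.0625 (half first cousins share one grandparent — one path of length 4: r = (1/2)^4 = 1/16).
r to a double first cousin = 1/4 (double first cousins share both grandparent pairs — four paths of length 4: r = 4·(1/2)^4 = 1/4).
Summing one r·B term per recipient: 3·0.25·0.0892 + 1·0.5·0.175 + 2·0.0625·0.129 + 3·0.25·0.456 = 0.512525.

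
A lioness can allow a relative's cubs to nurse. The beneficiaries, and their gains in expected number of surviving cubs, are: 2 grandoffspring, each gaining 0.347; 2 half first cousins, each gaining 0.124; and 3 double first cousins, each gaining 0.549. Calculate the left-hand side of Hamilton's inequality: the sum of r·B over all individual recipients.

0.60075

r to a grandoffspring = 1/4 (two parent–offspring links: r = (1/2)^2 = 1/4).
r to a half first cousin = 0.0625 (half first cousins share one grandparent — one path of length 4: r = (1/2)^4 = 1/16).
r to a double first cousin = 0.25 (double first cousins share both grandparent pairs — four paths of length 4: r = 4·(1/2)^4 = 1/4).
Summing one r·B term per recipient: 2·0.25·0.347 + 2·0.0625·0.124 + 3·0.25·0.549 = 0.60075.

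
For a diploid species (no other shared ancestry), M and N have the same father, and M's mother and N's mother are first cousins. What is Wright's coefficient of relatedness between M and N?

Wright's path rule: contributions from independent ancestry routes add.
M and N are related in two ways: half-sibs through their shared father (r = 1/4) and second cousins through their mothers (r = 1/32).
r = 1/4 + 1/32 = 0.28125.

0.28125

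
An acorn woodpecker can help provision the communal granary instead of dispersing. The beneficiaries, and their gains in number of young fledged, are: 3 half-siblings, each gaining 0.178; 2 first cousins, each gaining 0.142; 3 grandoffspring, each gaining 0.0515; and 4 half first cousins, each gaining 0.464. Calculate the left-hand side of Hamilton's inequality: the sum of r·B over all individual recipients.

r to a half-sibling = 1/4 (half-sibs share one parent — one path of length 2: r = (1/2)^2 = 1/4).
r to a first cousin = 0.125 (first cousins share one grandparent pair — two paths of length 4: r = 2·(1/2)^4 = 1/8).
r to a grandoffspring = 1/4 (two parent–offspring links: r = (1/2)^2 = 1/4).
r to a half first cousin = 1/16 (half first cousins share one grandparent — one path of length 4: r = (1/2)^4 = 1/16).
Summing one r·B term per recipient: 3·0.25·0.178 + 2·0.125·0.142 + 3·0.25·0.0515 + 4·0.0625·0.464 = 0.323625.

0.323625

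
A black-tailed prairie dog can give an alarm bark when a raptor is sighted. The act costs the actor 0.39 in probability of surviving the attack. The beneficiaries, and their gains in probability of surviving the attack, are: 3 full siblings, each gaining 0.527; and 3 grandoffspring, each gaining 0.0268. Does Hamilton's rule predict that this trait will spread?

Yes

Hamilton's rule: the trait is favored when the sum of r·B over every recipient exceeds the actor's cost C.
r to a full sibling = 1/2 (full sibs share both parents — two paths of length 2: r = 2·(1/2)^2 = 1/2).
r to a grandoffspring = 0.25 (two parent–offspring links: r = (1/2)^2 = 1/4).
Summing one r·B term per recipient: 3·0.5·0.527 + 3·0.25·0.0268 = 0.8106.
0.8106 > 0.39: the indirect benefit exceeds the cost.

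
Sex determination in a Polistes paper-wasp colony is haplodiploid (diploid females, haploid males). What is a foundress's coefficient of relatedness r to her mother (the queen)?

One meiotic link between diploid queen and diploid daughter: r = 1/2.

0.5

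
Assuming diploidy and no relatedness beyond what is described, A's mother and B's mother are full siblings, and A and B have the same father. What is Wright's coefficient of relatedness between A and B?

Relatedness sums over independent paths through distinct common ancestors.
A and B are related in two ways: first cousins through their mothers (r = 1/8) and half-sibs through their shared father (r = 1/4).
r = 1/8 + 1/4 = 0.375.

0.375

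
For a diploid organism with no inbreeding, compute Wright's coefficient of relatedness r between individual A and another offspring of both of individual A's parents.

Each parent–offspring link contributes a factor of 1/2, and independent paths through distinct common ancestors add.
Full sibs share both parents — two paths of length 2: r = 2·(1/2)^2 = 1/2.

0.5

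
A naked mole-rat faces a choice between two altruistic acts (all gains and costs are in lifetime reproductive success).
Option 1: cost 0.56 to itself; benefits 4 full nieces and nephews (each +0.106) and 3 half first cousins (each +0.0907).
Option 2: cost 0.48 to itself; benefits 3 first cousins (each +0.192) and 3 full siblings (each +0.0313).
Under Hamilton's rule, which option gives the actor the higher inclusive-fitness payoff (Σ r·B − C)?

Option 1: r to a full niece or nephew = 0.25.
Option 1: r to a half first cousin = 0.0625.
Option 1: Σ r·B − C = (4·0.25·0.106 + 3·0.0625·0.0907) − 0.56 = -0.43699375.
Option 2: r to a first cousin = 0.125.
Option 2: r to a full sibling = 0.5.
Option 2: Σ r·B − C = (3·0.125·0.192 + 3·0.5·0.0313) − 0.48 = -0.36105.
Option 2 has the higher net inclusive-fitness payoff.

Option 2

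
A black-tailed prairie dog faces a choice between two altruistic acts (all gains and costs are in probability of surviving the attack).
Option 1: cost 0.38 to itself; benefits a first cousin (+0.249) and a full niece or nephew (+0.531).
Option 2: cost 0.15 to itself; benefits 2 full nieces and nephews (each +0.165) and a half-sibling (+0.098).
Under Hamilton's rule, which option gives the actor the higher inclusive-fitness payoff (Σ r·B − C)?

Option 2

Option 1: r to a first cousin = 0.125.
Option 1: r to a full niece or nephew = 0.25.
Option 1: Σ r·B − C = (1·0.125·0.249 + 1·0.25·0.531) − 0.38 = -0.216125.
Option 2: r to a full niece or nephew = 0.25.
Option 2: r to a half-sibling = 0.25.
Option 2: Σ r·B − C = (2·0.25·0.165 + 1·0.25·0.098) − 0.15 = -0.043.
Option 2 has the higher net inclusive-fitness payoff.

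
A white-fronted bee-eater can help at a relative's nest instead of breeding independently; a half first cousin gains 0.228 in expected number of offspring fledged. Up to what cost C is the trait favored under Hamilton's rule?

0.01425

r to a half first cousin = 1/16 (half first cousins share one grandparent — one path of length 4: r = (1/2)^4 = 1/16).
Hamilton's rule: n·r·B > C, so the trait is favored while C < n·r·B = 1·0.0625·0.228 = 0.01425.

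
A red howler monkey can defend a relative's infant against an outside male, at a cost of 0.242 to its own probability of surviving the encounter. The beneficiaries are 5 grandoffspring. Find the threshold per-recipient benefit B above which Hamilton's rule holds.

0.1936

r to a grandoffspring = 0.25 (two parent–offspring links: r = (1/2)^2 = 1/4).
Hamilton's rule with n recipients of equal r: n·r·B > C, so B > C/(n·r) = 0.242/(5·0.25) = 0.1936.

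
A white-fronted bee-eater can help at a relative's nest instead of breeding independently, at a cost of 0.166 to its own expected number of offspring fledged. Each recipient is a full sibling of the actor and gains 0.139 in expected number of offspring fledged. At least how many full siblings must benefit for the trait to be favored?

3

r to a full sibling = 1/2 (full sibs share both parents — two paths of length 2: r = 2·(1/2)^2 = 1/2).
Hamilton's rule: n·r·B > C  ⇒  n > C/(r·B) = 0.166/(0.5·0.139) = 2.388.
The smallest integer exceeding 2.388 is 3.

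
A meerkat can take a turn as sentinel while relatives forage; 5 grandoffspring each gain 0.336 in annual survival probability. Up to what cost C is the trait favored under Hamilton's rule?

0.42

r to a grandoffspring = 0.25 (two parent–offspring links: r = (1/2)^2 = 1/4).
Hamilton's rule: n·r·B > C, so the trait is favored while C < n·r·B = 5·0.25·0.336 = 0.42.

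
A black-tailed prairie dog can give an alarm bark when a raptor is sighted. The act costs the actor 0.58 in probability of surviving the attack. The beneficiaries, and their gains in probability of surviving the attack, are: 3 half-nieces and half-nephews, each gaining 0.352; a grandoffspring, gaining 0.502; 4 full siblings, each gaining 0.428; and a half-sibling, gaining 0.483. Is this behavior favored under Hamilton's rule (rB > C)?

Yes

Hamilton's rule: the trait is favored when the sum of r·B over every recipient exceeds the actor's cost C.
r to a half-niece or half-nephew = 1/8 (half-aunt/uncle↔niece/nephew: one path of length 3: r = (1/2)^3 = 1/8).
r to a grandoffspring = 0.25 (two parent–offspring links: r = (1/2)^2 = 1/4).
r to a full sibling = 0.5 (full sibs share both parents — two paths of length 2: r = 2·(1/2)^2 = 1/2).
r to a half-sibling = 1/4 (half-sibs share one parent — one path of length 2: r = (1/2)^2 = 1/4).
Summing one r·B term per recipient: 3·0.125·0.352 + 1·0.25·0.502 + 4·0.5·0.428 + 1·0.25·0.483 = 1.23425.
1.23425 > 0.58: the indirect benefit exceeds the cost.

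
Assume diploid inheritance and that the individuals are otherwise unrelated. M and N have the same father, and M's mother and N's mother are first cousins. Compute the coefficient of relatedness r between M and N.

Wright's path rule: contributions from independent ancestry routes add.
M and N are related in two ways: half-sibs through their shared father (r = 1/4) and second cousins through their mothers (r = 1/32).
r = 1/4 + 1/32 = 9/32 = 0.28125.

0.28125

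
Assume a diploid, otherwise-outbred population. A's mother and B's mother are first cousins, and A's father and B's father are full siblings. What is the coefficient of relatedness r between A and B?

Wright's path rule: contributions from independent ancestry routes add.
A and B are related in two ways: second cousins through their mothers (r = 1/32) and first cousins through their fathers (r = 1/8).
r = 1/32 + 1/8 = 0.15625.

0.15625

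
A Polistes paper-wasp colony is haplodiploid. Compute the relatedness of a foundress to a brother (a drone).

0.25

Her haploid brother carries none of their father's genes and a random half of their mother's genome; that half matches the maternal half of her own genome with probability 1/2: r = 1/2 · 1/2 = 1/4.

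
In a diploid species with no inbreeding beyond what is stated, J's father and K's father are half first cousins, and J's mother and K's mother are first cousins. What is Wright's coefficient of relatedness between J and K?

0.046875

Independent pedigree routes through distinct common ancestors add.
J and K are related in two ways: half second cousins through their fathers (r = 1/64) and second cousins through their mothers (r = 1/32).
r = 1/64 + 1/32 = 3/64 = 0.046875.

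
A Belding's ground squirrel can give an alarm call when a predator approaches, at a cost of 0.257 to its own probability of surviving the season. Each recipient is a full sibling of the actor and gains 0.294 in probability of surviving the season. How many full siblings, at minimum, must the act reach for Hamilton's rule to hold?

2

r to a full sibling = 1/2 (full sibs share both parents — two paths of length 2: r = 2·(1/2)^2 = 1/2).
Hamilton's rule: n·r·B > C  ⇒  n > C/(r·B) = 0.257/(0.5·0.294) = 1.748.
The smallest integer exceeding 1.748 is 2.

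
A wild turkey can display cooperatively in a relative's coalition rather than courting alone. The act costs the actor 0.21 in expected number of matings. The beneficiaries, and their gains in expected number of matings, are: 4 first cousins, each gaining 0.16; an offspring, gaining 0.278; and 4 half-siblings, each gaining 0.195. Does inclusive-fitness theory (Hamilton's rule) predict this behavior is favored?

Hamilton's rule: the trait is favored when the sum of r·B over every recipient exceeds the actor's cost C.
r to a first cousin = 0.125 (first cousins share one grandparent pair — two paths of length 4: r = 2·(1/2)^4 = 1/8).
r to an offspring = 1/2 (one parent–offspring link: r = (1/2)^1 = 1/2).
r to a half-sibling = 1/4 (half-sibs share one parent — one path of length 2: r = (1/2)^2 = 1/4).
Summing one r·B term per recipient: 4·0.125·0.16 + 1·0.5·0.278 + 4·0.25·0.195 = 0.414.
0.414 > 0.21: the indirect benefit exceeds the cost.

Yes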